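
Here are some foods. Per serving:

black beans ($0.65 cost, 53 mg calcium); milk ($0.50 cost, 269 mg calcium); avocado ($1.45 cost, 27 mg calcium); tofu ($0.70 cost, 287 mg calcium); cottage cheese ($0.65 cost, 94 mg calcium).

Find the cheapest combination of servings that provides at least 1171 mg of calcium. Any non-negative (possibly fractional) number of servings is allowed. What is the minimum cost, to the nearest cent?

Cost per mg of calcium: milk $0.0019, tofu $0.0024, cottage cheese $0.0069, black beans $0.0123, avocado $0.0537.
With no serving limits, use only milk: 1171 mg / 269 mg = 4.353 servings × $0.50 = $2.18.

$2.18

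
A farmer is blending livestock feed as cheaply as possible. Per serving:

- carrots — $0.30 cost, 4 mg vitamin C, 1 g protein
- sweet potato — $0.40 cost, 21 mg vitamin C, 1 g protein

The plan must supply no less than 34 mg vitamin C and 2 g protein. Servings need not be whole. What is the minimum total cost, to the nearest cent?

carrots only: max(34/4, 2/1) = 8.5 servings → $2.55.
sweet potato only: max(34/21, 2/1) = 2 servings → $0.80.
carrots + sweet potato with both tight: 0.4706 servings and 1.529 servings → $0.75.
The minimum over all feasible corners is $0.75.

$0.75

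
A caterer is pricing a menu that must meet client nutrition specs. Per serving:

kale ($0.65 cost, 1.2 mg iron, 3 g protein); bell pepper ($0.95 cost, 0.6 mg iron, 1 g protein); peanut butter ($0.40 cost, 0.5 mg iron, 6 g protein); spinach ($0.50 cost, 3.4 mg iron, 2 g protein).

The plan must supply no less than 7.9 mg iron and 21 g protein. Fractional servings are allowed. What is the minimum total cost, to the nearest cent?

$2.10

Check every corner: each single food scaled to meet both minima, and each pair solved so both constraints bind.
kale only: max(7.9/1.2, 21/3) = 7 servings → $4.55.
bell pepper only: max(7.9/0.6, 21/1) = 21 servings → $19.95.
peanut butter only: max(7.9/0.5, 21/6) = 15.8 servings → $6.32.
spinach only: max(7.9/3.4, 21/2) = 10.5 servings → $5.25.
kale + bell pepper: intersection lies outside the first quadrant.
kale + peanut butter with both tight: 6.474 servings and 0.2632 servings → $4.31.
kale + spinach: the both-tight solution has a negative serving — not a feasible corner.
bell pepper + peanut butter with both tight: 11.9 servings and 1.516 servings → $11.91.
bell pepper + spinach: intersection lies outside the first quadrant.
peanut butter + spinach with both tight: 2.866 servings and 1.902 servings → $2.10.
So the least-cost plan costs $2.10.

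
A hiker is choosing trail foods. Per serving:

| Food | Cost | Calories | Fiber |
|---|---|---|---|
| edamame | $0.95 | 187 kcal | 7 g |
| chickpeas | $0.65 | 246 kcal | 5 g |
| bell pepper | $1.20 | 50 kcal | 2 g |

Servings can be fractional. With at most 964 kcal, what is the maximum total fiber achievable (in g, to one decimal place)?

38.6 g

Fiber per kcal: bell pepper 0.04, edamame 0.03743, chickpeas 0.02033.
With no serving limits, spend the whole calories allowance on bell pepper: 964 kcal / 50 kcal × 2 g = 38.6 g.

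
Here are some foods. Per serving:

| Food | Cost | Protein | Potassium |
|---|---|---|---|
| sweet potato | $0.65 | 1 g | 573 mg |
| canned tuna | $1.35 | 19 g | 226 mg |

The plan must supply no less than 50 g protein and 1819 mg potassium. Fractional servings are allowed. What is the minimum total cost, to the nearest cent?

Check every corner: each single food scaled to meet both minima, and each pair solved so both constraints bind.
sweet potato only: max(50/1, 1819/573) = 50 servings → $32.50.
canned tuna only: max(50/19, 1819/226) = 8.049 servings → $10.87.
sweet potato + canned tuna with both tight: 2.182 servings and 2.517 servings → $4.82.
So the least-cost plan costs $4.82.

$4.82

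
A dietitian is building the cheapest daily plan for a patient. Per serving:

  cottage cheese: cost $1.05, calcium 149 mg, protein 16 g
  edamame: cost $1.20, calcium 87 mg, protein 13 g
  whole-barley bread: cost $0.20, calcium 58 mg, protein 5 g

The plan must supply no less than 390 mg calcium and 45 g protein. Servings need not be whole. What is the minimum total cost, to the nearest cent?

cottage cheese only: max(390/149, 45/16) = 2.812 servings → $2.95.
edamame only: max(390/87, 45/13) = 4.483 servings → $5.38.
whole-barley bread only: max(390/58, 45/5) = 9 servings → $1.80.
cottage cheese + edamame with both tight: 2.119 servings and 0.8532 servings → $3.25.
cottage cheese + whole-barley bread: intersection lies outside the first quadrant.
edamame + whole-barley bread with both tight: 2.069 servings and 3.621 servings → $3.21.
Cheapest feasible corner: $1.80.

$1.80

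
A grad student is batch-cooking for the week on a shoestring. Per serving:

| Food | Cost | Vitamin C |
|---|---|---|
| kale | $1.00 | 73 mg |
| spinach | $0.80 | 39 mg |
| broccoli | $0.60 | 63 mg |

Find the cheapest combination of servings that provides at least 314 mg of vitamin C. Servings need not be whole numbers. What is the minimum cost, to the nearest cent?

$2.99

Cost per mg of vitamin C: broccoli $0.0095, kale $0.0137, spinach $0.0205.
With no serving limits, use only broccoli: 314 mg / 63 mg = 4.984 servings × $0.60 = $2.99.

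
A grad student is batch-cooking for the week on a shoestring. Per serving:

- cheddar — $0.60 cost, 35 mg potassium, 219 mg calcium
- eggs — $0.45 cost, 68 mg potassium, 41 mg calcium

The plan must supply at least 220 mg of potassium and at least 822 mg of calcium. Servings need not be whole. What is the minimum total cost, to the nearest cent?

$2.74

Two binding constraints pin down two serving amounts, so the optimal mix uses at most two foods. The candidates are each food alone (scaled to the tighter of potassium/calcium) and each pair with both constraints tight.
cheddar only: max(220/35, 822/219) = 6.286 servings → $3.77.
eggs only: max(220/68, 822/41) = 20.05 servings → $9.02.
cheddar + eggs with both tight: 3.483 servings and 1.442 servings → $2.74.
So the least-cost plan costs $2.74.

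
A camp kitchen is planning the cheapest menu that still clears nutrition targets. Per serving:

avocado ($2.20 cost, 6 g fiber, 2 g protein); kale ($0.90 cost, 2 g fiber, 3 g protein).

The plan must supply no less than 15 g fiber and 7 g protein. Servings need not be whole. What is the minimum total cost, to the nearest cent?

For a min-cost LP with two ≥-constraints, a basic feasible solution has at most two positive variables.
avocado only: max(15/6, 7/2) = 3.5 servings → $7.70.
kale only: max(15/2, 7/3) = 7.5 servings → $6.75.
avocado + kale with both tight: 2.214 servings and 0.8571 servings → $5.64.
The minimum over all feasible corners is $5.64.

$5.64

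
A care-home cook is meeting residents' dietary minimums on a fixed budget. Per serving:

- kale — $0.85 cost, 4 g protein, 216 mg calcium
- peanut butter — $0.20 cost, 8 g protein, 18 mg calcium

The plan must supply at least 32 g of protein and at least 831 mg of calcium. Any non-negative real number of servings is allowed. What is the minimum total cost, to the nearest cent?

With two linear requirements the optimum uses one or two foods; enumerate the corners.
kale only: max(32/4, 831/216) = 8 servings → $6.80.
peanut butter only: max(32/8, 831/18) = 46.17 servings → $9.23.
kale + peanut butter with both tight: 3.667 servings and 2.167 servings → $3.55.
The minimum over all feasible corners is $3.55.

$3.55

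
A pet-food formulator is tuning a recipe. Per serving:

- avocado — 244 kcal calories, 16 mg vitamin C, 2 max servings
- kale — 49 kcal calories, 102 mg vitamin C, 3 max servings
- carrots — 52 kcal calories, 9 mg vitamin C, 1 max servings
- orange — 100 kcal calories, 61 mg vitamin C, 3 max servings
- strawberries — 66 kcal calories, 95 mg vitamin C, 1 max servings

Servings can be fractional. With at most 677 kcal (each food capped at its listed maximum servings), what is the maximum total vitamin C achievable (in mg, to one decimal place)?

600.3 mg

Vitamin C per kcal: kale 2.082, strawberries 1.439, orange 0.61, carrots 0.1731, avocado 0.06557.
Take 3 servings of kale: uses 147 kcal, +306.0 mg vitamin C (running total 306.0 mg).
Take 1 serving of strawberries: uses 66 kcal, +95.0 mg vitamin C (running total 401.0 mg).
Take 3 servings of orange: uses 300 kcal, +183.0 mg vitamin C (running total 584.0 mg).
Take 1 serving of carrots: uses 52 kcal, +9.0 mg vitamin C (running total 593.0 mg).
Take 0.459 servings of avocado: uses 112 kcal, +7.3 mg vitamin C (running total 600.3 mg).
Filling greedily by vitamin C-per-kcal is optimal for one linear limit, giving 600.3 mg.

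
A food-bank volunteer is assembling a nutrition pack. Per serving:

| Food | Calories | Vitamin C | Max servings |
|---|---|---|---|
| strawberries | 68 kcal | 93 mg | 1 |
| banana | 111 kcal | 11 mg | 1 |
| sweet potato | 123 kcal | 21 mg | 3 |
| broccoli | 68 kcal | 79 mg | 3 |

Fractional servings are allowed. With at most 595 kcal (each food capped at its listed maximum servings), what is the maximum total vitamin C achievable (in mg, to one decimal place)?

385.1 mg

Vitamin C per kcal: strawberries 1.368, broccoli 1.162, sweet potato 0.1707, banana 0.0991.
Take 1 serving of strawberries: uses 68 kcal, +93.0 mg vitamin C (running total 93.0 mg).
Take 3 servings of broccoli: uses 204 kcal, +237.0 mg vitamin C (running total 330.0 mg).
Take 2.626 servings of sweet potato: uses 323 kcal, +55.1 mg vitamin C (running total 385.1 mg).
Filling greedily by vitamin C-per-kcal is optimal for one linear limit, giving 385.1 mg.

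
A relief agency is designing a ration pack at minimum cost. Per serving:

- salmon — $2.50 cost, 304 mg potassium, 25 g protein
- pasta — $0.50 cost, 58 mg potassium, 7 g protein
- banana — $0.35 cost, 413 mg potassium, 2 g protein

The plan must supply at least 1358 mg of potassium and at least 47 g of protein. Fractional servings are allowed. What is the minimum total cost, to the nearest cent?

$3.86

For a min-cost LP with two ≥-constraints, a basic feasible solution has at most two positive variables.
salmon only: max(1358/304, 47/25) = 4.467 servings → $11.17.
pasta only: max(1358/58, 47/7) = 23.41 servings → $11.71.
banana only: max(1358/413, 47/2) = 23.5 servings → $8.22.
salmon + pasta: intersection lies outside the first quadrant.
salmon + banana with both tight: 1.718 servings and 2.023 servings → $5.00.
pasta + banana with both tight: 6.016 servings and 2.443 servings → $3.86.
Cheapest feasible corner: $3.86.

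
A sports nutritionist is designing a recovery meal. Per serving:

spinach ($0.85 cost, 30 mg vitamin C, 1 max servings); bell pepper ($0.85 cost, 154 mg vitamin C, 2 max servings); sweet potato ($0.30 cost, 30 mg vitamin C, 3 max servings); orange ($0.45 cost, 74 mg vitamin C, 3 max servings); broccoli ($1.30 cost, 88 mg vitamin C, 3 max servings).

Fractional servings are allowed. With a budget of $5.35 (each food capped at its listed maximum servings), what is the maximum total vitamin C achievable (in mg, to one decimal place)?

714.8 mg

Vitamin C per dollar: bell pepper 181.2, orange 164.4, sweet potato 100, broccoli 67.69, spinach 35.29.
Take 2 servings of bell pepper: spends $1.70, +308.0 mg vitamin C (running total 308.0 mg).
Take 3 servings of orange: spends $1.35, +222.0 mg vitamin C (running total 530.0 mg).
Take 3 servings of sweet potato: spends $0.90, +90.0 mg vitamin C (running total 620.0 mg).
Take 1.077 servings of broccoli: spends $1.40, +94.8 mg vitamin C (running total 714.8 mg).
Greedy by best ratio exhausts the cost allowance optimally: 714.8 mg.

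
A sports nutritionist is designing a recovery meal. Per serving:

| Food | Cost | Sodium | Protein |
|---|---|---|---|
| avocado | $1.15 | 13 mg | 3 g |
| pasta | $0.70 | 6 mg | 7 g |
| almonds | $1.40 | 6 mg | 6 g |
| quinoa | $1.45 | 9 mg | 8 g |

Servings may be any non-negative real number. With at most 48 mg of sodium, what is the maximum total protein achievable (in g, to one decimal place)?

Protein per mg sodium: pasta 1.167, almonds 1, quinoa 0.8889, avocado 0.2308.
With no serving limits, spend the whole sodium allowance on pasta: 48 mg / 6 mg × 7 g = 56.0 g.

56.0 g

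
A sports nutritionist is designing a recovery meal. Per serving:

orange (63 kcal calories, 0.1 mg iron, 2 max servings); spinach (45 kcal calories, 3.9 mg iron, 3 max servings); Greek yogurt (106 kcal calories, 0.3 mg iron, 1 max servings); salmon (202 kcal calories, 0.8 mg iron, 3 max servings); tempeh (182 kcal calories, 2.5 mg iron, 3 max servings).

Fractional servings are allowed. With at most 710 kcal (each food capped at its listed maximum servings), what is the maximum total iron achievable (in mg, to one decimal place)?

19.3 mg

Iron per kcal: spinach 0.08667, tempeh 0.01374, salmon 0.00396, Greek yogurt 0.00283, orange 0.001587.
Take 3 servings of spinach: uses 135 kcal, +11.7 mg iron (running total 11.7 mg).
Take 3 servings of tempeh: uses 546 kcal, +7.5 mg iron (running total 19.2 mg).
Take 0.1436 servings of salmon: uses 29 kcal, +0.1 mg iron (running total 19.3 mg).
Filling greedily by iron-per-kcal is optimal for one linear limit, giving 19.3 mg.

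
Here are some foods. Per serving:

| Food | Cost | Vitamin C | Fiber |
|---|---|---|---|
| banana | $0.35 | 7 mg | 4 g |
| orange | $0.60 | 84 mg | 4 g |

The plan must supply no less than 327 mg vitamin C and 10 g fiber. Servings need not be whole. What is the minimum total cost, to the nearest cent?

A basic optimal solution has at most two foods positive. Try each food alone and each pair with both targets met exactly.
banana only: max(327/7, 10/4) = 46.71 servings → $16.35.
orange only: max(327/84, 10/4) = 3.893 servings → $2.34.
banana + orange: the both-tight solution has a negative serving — not a feasible corner.
Cheapest feasible corner: $2.34.

$2.34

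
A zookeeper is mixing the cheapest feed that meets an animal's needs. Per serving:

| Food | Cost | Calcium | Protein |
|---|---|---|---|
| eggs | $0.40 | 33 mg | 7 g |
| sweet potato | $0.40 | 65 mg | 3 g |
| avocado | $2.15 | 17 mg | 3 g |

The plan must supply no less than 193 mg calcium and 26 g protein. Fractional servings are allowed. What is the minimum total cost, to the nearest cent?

$1.80

A basic optimal solution has at most two foods positive. Try each food alone and each pair with both targets met exactly.
eggs only: max(193/33, 26/7) = 5.848 servings → $2.34.
sweet potato only: max(193/65, 26/3) = 8.667 servings → $3.47.
avocado only: max(193/17, 26/3) = 11.35 servings → $24.41.
eggs + sweet potato with both tight: 3.121 servings and 1.385 servings → $1.80.
eggs + avocado: the both-tight solution has a negative serving — not a feasible corner.
sweet potato + avocado with both tight: 0.9514 servings and 7.715 servings → $16.97.
The minimum over all feasible corners is $1.80.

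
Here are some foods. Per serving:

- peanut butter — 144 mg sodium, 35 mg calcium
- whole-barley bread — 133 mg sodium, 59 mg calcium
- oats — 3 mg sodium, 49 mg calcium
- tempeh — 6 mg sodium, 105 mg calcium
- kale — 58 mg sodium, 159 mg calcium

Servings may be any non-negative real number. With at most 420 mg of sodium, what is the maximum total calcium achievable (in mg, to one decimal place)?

Calcium per mg sodium: tempeh 17.5, oats 16.33, kale 2.741, whole-barley bread 0.4436, peanut butter 0.2431.
With no serving limits, spend the whole sodium allowance on tempeh: 420 mg / 6 mg × 105 mg = 7350.0 mg.

7350.0 mg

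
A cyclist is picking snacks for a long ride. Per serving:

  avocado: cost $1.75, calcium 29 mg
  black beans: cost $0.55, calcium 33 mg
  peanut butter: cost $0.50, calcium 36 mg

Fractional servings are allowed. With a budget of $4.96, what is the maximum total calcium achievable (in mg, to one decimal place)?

Calcium per dollar: peanut butter 72, black beans 60, avocado 16.57.
With no serving limits, spend the whole cost allowance on peanut butter: $4.96 / $0.50 × 36 mg = 357.1 mg.

357.1 mg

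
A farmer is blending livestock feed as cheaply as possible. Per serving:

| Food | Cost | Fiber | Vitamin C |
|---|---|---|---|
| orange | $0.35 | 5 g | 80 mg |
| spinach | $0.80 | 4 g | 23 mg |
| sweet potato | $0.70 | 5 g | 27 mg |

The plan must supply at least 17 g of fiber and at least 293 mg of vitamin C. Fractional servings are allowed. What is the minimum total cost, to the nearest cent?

$1.28

orange only: max(17/5, 293/80) = 3.663 servings → $1.28.
spinach only: max(17/4, 293/23) = 12.74 servings → $10.19.
sweet potato only: max(17/5, 293/27) = 10.85 servings → $7.60.
orange + spinach with both targets exact would need a negative amount; discard.
orange + sweet potato: the both-tight solution has a negative serving — not a feasible corner.
spinach + sweet potato with both targets exact would need a negative amount; discard.
Cheapest feasible corner: $1.28.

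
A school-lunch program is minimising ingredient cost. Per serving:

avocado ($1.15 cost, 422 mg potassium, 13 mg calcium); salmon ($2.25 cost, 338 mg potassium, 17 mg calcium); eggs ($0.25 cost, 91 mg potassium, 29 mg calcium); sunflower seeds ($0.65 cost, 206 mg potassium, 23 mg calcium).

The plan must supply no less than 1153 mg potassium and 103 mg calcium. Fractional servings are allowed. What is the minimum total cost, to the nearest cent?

Minimising a linear cost over {potassium ≥ 1153, calcium ≥ 103, servings ≥ 0} — the optimum is at a vertex, using one or two foods.
avocado only: max(1153/422, 103/13) = 7.923 servings → $9.11.
salmon only: max(1153/338, 103/17) = 6.059 servings → $13.63.
eggs only: max(1153/91, 103/29) = 12.67 servings → $3.17.
sunflower seeds only: max(1153/206, 103/23) = 5.597 servings → $3.64.
avocado + salmon: intersection lies outside the first quadrant.
avocado + eggs with both tight: 2.177 servings and 2.576 servings → $3.15.
avocado + sunflower seeds with both tight: 0.7543 servings and 4.052 servings → $3.50.
salmon + eggs with both tight: 2.915 servings and 1.843 servings → $7.02.
salmon + sunflower seeds with both tight: 1.241 servings and 3.561 servings → $5.11.
eggs + sunflower seeds with both targets exact would need a negative amount; discard.
Cheapest feasible corner: $3.15.

$3.15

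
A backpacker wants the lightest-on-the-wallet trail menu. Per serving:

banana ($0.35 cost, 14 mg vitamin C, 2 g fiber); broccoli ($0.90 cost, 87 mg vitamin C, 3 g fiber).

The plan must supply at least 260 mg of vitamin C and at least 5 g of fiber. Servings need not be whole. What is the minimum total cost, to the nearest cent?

The cheapest plan sits at a corner of the feasible region — with two constraints it uses at most two foods.
banana only: max(260/14, 5/2) = 18.57 servings → $6.50.
broccoli only: max(260/87, 5/3) = 2.989 servings → $2.69.
banana + broccoli: the both-tight solution has a negative serving — not a feasible corner.
Cheapest feasible corner: $2.69.

$2.69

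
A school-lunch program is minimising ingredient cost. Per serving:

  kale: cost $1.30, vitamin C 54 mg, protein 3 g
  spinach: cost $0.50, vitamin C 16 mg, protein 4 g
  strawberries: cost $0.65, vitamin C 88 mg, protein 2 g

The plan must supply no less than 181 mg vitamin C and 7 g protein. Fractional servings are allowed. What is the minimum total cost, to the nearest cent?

$1.64

For a min-cost LP with two ≥-constraints, a basic feasible solution has at most two positive variables.
kale only: max(181/54, 7/3) = 3.352 servings → $4.36.
spinach only: max(181/16, 7/4) = 11.31 servings → $5.66.
strawberries only: max(181/88, 7/2) = 3.5 servings → $2.27.
kale + spinach with both targets exact would need a negative amount; discard.
kale + strawberries with both tight: 1.628 servings and 1.058 servings → $2.80.
spinach + strawberries with both tight: 0.7937 servings and 1.913 servings → $1.64.
Cheapest feasible corner: $1.64.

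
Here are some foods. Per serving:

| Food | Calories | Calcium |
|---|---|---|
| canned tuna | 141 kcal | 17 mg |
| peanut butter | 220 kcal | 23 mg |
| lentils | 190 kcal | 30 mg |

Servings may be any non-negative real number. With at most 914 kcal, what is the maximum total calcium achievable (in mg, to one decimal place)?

144.3 mg

Calcium per kcal: lentils 0.1579, canned tuna 0.1206, peanut butter 0.1045.
With no serving limits, spend the whole calories allowance on lentils: 914 kcal / 190 kcal × 30 mg = 144.3 mg.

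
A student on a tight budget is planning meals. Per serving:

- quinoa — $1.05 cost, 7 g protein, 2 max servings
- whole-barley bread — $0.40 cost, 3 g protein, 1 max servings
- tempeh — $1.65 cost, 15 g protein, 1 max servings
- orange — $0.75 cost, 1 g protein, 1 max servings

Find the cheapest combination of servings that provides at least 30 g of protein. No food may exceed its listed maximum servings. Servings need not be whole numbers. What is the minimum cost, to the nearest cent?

Cost per g of protein: tempeh $0.1100, whole-barley bread $0.1333, quinoa $0.1500, orange $0.7500.
Take 1 serving of tempeh: +15.0 g protein for $1.65 (total $1.65, still need 15.0 g).
Take 1 serving of whole-barley bread: +3.0 g protein for $0.40 (total $2.05, still need 12.0 g).
Take 1.714 servings of quinoa: +12.0 g protein for $1.80 (total $3.85, still need 0.0 g).
Filling from the cheapest source first is optimal under one linear minimum: $3.85.

$3.85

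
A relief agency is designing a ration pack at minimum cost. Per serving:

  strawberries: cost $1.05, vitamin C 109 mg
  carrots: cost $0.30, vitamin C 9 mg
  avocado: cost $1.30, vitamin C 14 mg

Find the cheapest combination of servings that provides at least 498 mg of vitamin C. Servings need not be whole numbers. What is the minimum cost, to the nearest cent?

$4.80

Cost per mg of vitamin C: strawberries $0.0096, carrots $0.0333, avocado $0.0929.
With no serving limits, use only strawberries: 498 mg / 109 mg = 4.569 servings × $1.05 = $4.80.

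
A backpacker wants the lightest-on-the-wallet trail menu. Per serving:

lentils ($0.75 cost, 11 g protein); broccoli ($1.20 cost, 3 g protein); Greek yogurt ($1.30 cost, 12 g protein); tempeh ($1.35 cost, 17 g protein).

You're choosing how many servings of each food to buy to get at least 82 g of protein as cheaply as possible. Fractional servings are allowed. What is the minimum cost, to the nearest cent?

Cost per g of protein: lentils $0.0682, tempeh $0.0794, Greek yogurt $0.1083, broccoli $0.4000.
With no serving limits, use only lentils: 82 g / 11 g = 7.455 servings × $0.75 = $5.59.

$5.59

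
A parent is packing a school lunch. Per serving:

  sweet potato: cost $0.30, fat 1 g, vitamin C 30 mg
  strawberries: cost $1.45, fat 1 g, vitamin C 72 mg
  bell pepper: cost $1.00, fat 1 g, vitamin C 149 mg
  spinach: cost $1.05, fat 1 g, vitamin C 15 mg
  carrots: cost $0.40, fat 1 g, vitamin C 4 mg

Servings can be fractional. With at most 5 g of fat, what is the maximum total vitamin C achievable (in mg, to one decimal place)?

Vitamin C per g fat: bell pepper 149, strawberries 72, sweet potato 30, spinach 15, carrots 4.
With no serving limits, spend the whole fat allowance on bell pepper: 5 g / 1 g × 149 mg = 745.0 mg.

745.0 mg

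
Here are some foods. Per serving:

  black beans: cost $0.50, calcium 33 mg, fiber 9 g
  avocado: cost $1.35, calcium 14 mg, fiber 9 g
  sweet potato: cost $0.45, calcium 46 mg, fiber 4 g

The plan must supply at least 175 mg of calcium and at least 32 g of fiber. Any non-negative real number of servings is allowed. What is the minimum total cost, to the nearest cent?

For a min-cost LP with two ≥-constraints, a basic feasible solution has at most two positive variables.
black beans only: max(175/33, 32/9) = 5.303 servings → $2.65.
avocado only: max(175/14, 32/9) = 12.5 servings → $16.88.
sweet potato only: max(175/46, 32/4) = 8 servings → $3.60.
black beans + avocado: intersection lies outside the first quadrant.
black beans + sweet potato with both tight: 2.738 servings and 1.84 servings → $2.20.
avocado + sweet potato with both tight: 2.156 servings and 3.148 servings → $4.33.
The minimum over all feasible corners is $2.20.

$2.20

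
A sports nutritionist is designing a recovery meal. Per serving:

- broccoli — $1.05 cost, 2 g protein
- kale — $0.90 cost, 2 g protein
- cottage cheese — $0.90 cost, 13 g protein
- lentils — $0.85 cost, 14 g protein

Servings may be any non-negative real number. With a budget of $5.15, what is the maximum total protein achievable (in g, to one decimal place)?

84.8 g

Protein per dollar: lentils 16.47, cottage cheese 14.44, kale 2.222, broccoli 1.905.
With no serving limits, spend the whole cost allowance on lentils: $5.15 / $0.85 × 14 g = 84.8 g.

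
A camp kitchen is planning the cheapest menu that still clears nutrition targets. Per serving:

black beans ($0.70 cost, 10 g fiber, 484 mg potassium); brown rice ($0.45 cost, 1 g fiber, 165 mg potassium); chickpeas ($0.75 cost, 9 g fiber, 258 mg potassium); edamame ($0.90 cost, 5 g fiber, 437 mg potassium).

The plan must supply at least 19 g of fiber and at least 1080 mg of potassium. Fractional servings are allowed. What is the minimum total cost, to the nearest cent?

black beans only: max(19/10, 1080/484) = 2.231 servings → $1.56.
brown rice only: max(19/1, 1080/165) = 19 servings → $8.55.
chickpeas only: max(19/9, 1080/258) = 4.186 servings → $3.14.
edamame only: max(19/5, 1080/437) = 3.8 servings → $3.42.
black beans + brown rice with both tight: 1.762 servings and 1.376 servings → $1.85.
black beans + chickpeas: the both-tight solution has a negative serving — not a feasible corner.
black beans + edamame with both tight: 1.489 servings and 0.8226 servings → $1.78.
brown rice + chickpeas with both tight: 3.927 servings and 1.675 servings → $3.02.
brown rice + edamame with both targets exact would need a negative amount; discard.
chickpeas + edamame with both tight: 1.098 servings and 1.823 servings → $2.46.
The minimum over all feasible corners is $1.56.

$1.56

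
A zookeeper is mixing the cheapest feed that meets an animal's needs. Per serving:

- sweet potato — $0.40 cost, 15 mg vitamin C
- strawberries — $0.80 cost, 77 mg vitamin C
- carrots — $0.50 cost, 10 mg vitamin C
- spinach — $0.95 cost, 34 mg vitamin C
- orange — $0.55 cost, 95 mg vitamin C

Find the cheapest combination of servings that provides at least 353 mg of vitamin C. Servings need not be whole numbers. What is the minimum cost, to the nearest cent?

$2.04

Cost per mg of vitamin C: orange $0.0058, strawberries $0.0104, sweet potato $0.0267, spinach $0.0279, carrots $0.0500.
With no serving limits, use only orange: 353 mg / 95 mg = 3.716 servings × $0.55 = $2.04.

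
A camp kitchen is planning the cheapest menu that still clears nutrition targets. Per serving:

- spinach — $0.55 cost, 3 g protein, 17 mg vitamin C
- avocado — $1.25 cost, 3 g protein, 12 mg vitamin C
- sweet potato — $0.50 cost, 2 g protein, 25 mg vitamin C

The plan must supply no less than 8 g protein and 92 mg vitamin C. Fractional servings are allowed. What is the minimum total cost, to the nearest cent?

For a min-cost LP with two ≥-constraints, a basic feasible solution has at most two positive variables.
spinach only: max(8/3, 92/17) = 5.412 servings → $2.98.
avocado only: max(8/3, 92/12) = 7.667 servings → $9.58.
sweet potato only: max(8/2, 92/25) = 4 servings → $2.00.
spinach + avocado: intersection lies outside the first quadrant.
spinach + sweet potato with both tight: 0.3902 servings and 3.415 servings → $1.92.
avocado + sweet potato with both tight: 0.3137 servings and 3.529 servings → $2.16.
The minimum over all feasible corners is $1.92.

$1.92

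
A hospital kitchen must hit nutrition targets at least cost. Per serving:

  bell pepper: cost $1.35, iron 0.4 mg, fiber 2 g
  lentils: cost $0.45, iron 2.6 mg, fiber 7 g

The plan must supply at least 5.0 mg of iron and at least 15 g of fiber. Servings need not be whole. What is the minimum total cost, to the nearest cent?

$0.96

bell pepper only: max(5.0/0.4, 15/2) = 12.5 servings → $16.88.
lentils only: max(5.0/2.6, 15/7) = 2.143 servings → $0.96.
bell pepper + lentils with both tight: 1.667 servings and 1.667 servings → $3.00.
The minimum over all feasible corners is $0.96.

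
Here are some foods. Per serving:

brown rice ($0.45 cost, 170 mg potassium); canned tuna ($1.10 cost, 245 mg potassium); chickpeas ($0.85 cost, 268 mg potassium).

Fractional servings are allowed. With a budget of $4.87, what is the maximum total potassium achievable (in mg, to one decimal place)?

Potassium per dollar: brown rice 377.8, chickpeas 315.3, canned tuna 222.7.
With no serving limits, spend the whole cost allowance on brown rice: $4.87 / $0.45 × 170 mg = 1839.8 mg.

1839.8 mg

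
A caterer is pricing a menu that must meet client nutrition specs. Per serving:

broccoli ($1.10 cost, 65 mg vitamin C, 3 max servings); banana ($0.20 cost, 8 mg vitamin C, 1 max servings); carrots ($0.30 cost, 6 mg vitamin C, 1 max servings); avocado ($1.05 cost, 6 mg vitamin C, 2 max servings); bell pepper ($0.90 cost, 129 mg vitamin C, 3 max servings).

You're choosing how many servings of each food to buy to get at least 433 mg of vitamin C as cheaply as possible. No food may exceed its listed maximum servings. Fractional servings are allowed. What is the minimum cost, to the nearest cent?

$3.48

Cost per mg of vitamin C: bell pepper $0.0070, broccoli $0.0169, banana $0.0250, carrots $0.0500, avocado $0.1750.
Take 3 servings of bell pepper: +387.0 mg vitamin C for $2.70 (total $2.70, still need 46.0 mg).
Take 0.7077 servings of broccoli: +46.0 mg vitamin C for $0.78 (total $3.48, still need 0.0 mg).
Greedy by cheapest-per-mg is optimal for a single linear constraint, so the minimum cost is $3.48.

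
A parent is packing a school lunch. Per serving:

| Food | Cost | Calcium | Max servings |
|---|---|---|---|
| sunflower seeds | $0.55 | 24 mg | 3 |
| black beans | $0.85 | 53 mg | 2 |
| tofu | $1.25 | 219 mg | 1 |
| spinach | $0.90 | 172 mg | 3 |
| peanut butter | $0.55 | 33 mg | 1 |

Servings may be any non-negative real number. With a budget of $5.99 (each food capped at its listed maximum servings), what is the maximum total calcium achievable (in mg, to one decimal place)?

861.4 mg

Calcium per dollar: spinach 191.1, tofu 175.2, black beans 62.35, peanut butter 60, sunflower seeds 43.64.
Take 3 servings of spinach: spends $2.70, +516.0 mg calcium (running total 516.0 mg).
Take 1 serving of tofu: spends $1.25, +219.0 mg calcium (running total 735.0 mg).
Take 2 servings of black beans: spends $1.70, +106.0 mg calcium (running total 841.0 mg).
Take 0.6182 servings of peanut butter: spends $0.34, +20.4 mg calcium (running total 861.4 mg).
Filling greedily by calcium-per-dollar is optimal for one linear limit, giving 861.4 mg.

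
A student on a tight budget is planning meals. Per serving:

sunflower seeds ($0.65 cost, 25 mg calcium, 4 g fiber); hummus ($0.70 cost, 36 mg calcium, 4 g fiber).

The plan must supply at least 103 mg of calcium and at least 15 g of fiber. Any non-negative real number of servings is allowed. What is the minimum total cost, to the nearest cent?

sunflower seeds only: max(103/25, 15/4) = 4.12 servings → $2.68.
hummus only: max(103/36, 15/4) = 3.75 servings → $2.62.
sunflower seeds + hummus with both tight: 2.909 servings and 0.8409 servings → $2.48.
The minimum over all feasible corners is $2.48.

$2.48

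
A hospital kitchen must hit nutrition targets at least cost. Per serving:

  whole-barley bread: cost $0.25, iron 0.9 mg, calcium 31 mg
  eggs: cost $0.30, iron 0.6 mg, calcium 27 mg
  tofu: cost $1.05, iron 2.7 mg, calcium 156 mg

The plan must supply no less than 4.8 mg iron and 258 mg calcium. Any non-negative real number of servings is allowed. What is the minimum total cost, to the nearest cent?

For a min-cost LP with two ≥-constraints, a basic feasible solution has at most two positive variables.
whole-barley bread only: max(4.8/0.9, 258/31) = 8.323 servings → $2.08.
eggs only: max(4.8/0.6, 258/27) = 9.556 servings → $2.87.
tofu only: max(4.8/2.7, 258/156) = 1.778 servings → $1.87.
whole-barley bread + eggs: the both-tight solution has a negative serving — not a feasible corner.
whole-barley bread + tofu with both tight: 0.9206 servings and 1.471 servings → $1.77.
eggs + tofu with both tight: 2.522 servings and 1.217 servings → $2.03.
So the least-cost plan costs $1.77.

$1.77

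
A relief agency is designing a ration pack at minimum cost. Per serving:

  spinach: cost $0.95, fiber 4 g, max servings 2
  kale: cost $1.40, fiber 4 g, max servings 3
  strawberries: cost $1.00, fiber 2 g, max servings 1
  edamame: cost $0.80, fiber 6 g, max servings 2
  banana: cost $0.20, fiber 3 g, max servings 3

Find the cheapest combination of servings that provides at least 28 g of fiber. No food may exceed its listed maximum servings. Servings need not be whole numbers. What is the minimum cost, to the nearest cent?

$3.86

Cost per g of fiber: banana $0.0667, edamame $0.1333, spinach $0.2375, kale $0.3500, strawberries $0.5000.
Take 3 servings of banana: +9.0 g fiber for $0.60 (total $0.60, still need 19.0 g).
Take 2 servings of edamame: +12.0 g fiber for $1.60 (total $2.20, still need 7.0 g).
Take 1.75 servings of spinach: +7.0 g fiber for $1.66 (total $3.86, still need 0.0 g).
Greedy by cheapest-per-g is optimal for a single linear constraint, so the minimum cost is $3.86.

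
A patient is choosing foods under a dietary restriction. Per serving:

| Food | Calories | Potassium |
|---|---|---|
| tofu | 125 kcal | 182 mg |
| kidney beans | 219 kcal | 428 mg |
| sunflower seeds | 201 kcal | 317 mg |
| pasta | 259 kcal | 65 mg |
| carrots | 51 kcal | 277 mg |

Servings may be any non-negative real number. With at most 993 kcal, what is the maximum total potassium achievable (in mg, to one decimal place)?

Potassium per kcal: carrots 5.431, kidney beans 1.954, sunflower seeds 1.577, tofu 1.456, pasta 0.251.
With no serving limits, spend the whole calories allowance on carrots: 993 kcal / 51 kcal × 277 mg = 5393.4 mg.

5393.4 mg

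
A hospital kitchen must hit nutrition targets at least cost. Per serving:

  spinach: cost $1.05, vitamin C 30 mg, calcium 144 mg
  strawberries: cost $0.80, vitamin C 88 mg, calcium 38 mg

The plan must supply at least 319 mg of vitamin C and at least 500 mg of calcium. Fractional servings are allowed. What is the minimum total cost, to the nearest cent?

$5.05

The cheapest plan sits at a corner of the feasible region — with two constraints it uses at most two foods.
spinach only: max(319/30, 500/144) = 10.63 servings → $11.16.
strawberries only: max(319/88, 500/38) = 13.16 servings → $10.53.
spinach + strawberries with both tight: 2.764 servings and 2.683 servings → $5.05.
Cheapest feasible corner: $5.05.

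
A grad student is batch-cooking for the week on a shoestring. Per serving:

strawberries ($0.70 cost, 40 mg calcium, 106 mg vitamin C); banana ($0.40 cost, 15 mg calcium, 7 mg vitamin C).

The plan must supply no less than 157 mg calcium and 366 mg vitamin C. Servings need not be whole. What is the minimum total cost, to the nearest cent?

For a min-cost LP with two ≥-constraints, a basic feasible solution has at most two positive variables.
strawberries only: max(157/40, 366/106) = 3.925 servings → $2.75.
banana only: max(157/15, 366/7) = 52.29 servings → $20.91.
strawberries + banana with both tight: 3.352 servings and 1.528 servings → $2.96.
Cheapest feasible corner: $2.75.

$2.75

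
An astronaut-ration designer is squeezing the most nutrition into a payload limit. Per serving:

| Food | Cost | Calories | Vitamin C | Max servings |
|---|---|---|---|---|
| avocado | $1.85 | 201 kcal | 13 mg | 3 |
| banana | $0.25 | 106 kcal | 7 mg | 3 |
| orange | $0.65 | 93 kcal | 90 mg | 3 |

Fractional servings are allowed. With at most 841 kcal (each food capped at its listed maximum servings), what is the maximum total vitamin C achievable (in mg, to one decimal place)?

306.8 mg

Vitamin C per kcal: orange 0.9677, banana 0.06604, avocado 0.06468.
Take 3 servings of orange: uses 279 kcal, +270.0 mg vitamin C (running total 270.0 mg).
Take 3 servings of banana: uses 318 kcal, +21.0 mg vitamin C (running total 291.0 mg).
Take 1.214 servings of avocado: uses 244 kcal, +15.8 mg vitamin C (running total 306.8 mg).
Greedy by best ratio exhausts the calories allowance optimally: 306.8 mg.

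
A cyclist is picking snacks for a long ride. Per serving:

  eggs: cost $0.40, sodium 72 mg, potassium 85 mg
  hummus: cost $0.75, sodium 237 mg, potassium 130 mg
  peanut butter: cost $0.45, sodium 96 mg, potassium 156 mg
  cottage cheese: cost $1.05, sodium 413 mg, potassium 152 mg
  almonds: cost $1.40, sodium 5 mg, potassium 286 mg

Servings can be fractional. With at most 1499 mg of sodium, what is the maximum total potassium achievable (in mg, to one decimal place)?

Potassium per mg sodium: almonds 57.2, peanut butter 1.625, eggs 1.181, hummus 0.5485, cottage cheese 0.368.
With no serving limits, spend the whole sodium allowance on almonds: 1499 mg / 5 mg × 286 mg = 85742.8 mg.

85742.8 mg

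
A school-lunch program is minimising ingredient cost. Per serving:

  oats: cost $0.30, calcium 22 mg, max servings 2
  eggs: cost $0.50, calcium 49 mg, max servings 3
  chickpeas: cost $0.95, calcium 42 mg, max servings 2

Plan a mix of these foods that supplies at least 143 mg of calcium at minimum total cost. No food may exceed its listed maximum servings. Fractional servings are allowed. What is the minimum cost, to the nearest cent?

Cost per mg of calcium: eggs $0.0102, oats $0.0136, chickpeas $0.0226.
Take 2.918 servings of eggs: +143.0 mg calcium for $1.46 (total $1.46, still need 0.0 mg).
Greedy by cheapest-per-mg is optimal for a single linear constraint, so the minimum cost is $1.46.

$1.46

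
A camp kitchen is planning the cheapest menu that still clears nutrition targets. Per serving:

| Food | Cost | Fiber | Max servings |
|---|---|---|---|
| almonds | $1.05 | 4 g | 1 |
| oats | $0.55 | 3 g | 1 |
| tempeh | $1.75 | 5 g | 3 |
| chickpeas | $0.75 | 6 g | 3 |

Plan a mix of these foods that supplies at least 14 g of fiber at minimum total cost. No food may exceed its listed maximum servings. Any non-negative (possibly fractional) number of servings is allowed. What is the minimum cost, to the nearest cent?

Cost per g of fiber: chickpeas $0.1250, oats $0.1833, almonds $0.2625, tempeh $0.3500.
Take 2.333 servings of chickpeas: +14.0 g fiber for $1.75 (total $1.75, still need 0.0 g).
Greedy by cheapest-per-g is optimal for a single linear constraint, so the minimum cost is $1.75.

$1.75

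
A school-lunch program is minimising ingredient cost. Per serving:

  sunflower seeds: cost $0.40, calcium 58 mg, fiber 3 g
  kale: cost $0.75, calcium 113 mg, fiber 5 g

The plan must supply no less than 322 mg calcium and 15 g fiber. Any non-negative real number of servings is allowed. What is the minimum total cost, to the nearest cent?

With two linear requirements the optimum uses one or two foods; enumerate the corners.
sunflower seeds only: max(322/58, 15/3) = 5.552 servings → $2.22.
kale only: max(322/113, 15/5) = 3 servings → $2.25.
sunflower seeds + kale with both tight: 1.735 servings and 1.959 servings → $2.16.
So the least-cost plan costs $2.16.

$2.16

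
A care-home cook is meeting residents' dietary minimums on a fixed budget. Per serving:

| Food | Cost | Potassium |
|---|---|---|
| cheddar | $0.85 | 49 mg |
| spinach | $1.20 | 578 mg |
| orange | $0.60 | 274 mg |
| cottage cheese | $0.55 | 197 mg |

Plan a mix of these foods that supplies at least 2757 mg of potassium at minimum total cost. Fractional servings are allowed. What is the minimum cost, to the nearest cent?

Cost per mg of potassium: spinach $0.0021, orange $0.0022, cottage cheese $0.0028, cheddar $0.0173.
With no serving limits, use only spinach: 2757 mg / 578 mg = 4.77 servings × $1.20 = $5.72.

$5.72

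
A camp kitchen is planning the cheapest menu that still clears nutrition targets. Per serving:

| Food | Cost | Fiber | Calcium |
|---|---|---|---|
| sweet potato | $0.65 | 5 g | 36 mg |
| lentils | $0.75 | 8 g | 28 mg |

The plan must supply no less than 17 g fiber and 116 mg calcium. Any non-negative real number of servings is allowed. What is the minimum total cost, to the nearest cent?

$2.15

Two binding constraints pin down two serving amounts, so the optimal mix uses at most two foods. The candidates are each food alone (scaled to the tighter of fiber/calcium) and each pair with both constraints tight.
sweet potato only: max(17/5, 116/36) = 3.4 servings → $2.21.
lentils only: max(17/8, 116/28) = 4.143 servings → $3.11.
sweet potato + lentils with both tight: 3.054 servings and 0.2162 servings → $2.15.
So the least-cost plan costs $2.15.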